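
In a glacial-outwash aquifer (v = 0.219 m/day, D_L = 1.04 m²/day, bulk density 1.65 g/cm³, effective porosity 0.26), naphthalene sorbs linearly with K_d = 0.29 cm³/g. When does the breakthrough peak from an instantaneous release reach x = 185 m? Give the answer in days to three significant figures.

2340 days

Retardation factor R = 1 + ρ_b·K_d/n = 1 + 1.65 × 0.29/0.26 = 2.840.
Sorption retards both mechanisms: v_R = v/R = 0.07711 m/day, D_R = D/R = 0.3662 m²/day.
Peak time from v_R²t² + 2D_R t − x² = 0: t = (√(D_R² + v_R²x²) − D_R)/v_R².
√(D_R² + v_R²x²) = √(0.3662² + 0.07711² × 185²) = 14.27; v_R² = 0.005946.
t = (14.27 − 0.3662)/0.005946 = 2340 days.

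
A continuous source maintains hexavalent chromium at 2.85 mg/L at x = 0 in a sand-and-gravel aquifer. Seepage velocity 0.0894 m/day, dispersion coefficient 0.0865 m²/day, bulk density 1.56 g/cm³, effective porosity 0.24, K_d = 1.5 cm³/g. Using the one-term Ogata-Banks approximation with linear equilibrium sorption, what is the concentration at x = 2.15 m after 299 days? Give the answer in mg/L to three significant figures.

1.60 mg/L

Retardation factor R = 1 + ρ_b·K_d/n = 1 + 1.56 × 1.5/0.24 = 10.75.
Sorption retards both mechanisms: v_R = v/R = 0.008316 m/day, D_R = D/R = 0.008047 m²/day.
v_R·t = 0.008316 × 299 = 2.486484 m; 2√(D_R t) = 3.102 m; argument = (2.15 − 2.486484)/3.102 = -0.1085.
C = C₀ × ½·erfc(-0.1085) = 2.85 × 0.5610 = 1.60 mg/L.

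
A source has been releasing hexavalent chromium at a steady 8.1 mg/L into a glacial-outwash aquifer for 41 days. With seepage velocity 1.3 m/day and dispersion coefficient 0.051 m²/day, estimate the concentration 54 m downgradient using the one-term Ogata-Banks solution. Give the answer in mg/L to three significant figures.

For a continuous step input, C/C₀ ≈ ½·erfc((x−vt)/(2√(Dt))).
vt = 1.3 × 41 = 53.3 m and 2√(Dt) = 2√(0.051 × 41) = 2.892 m.
Argument (x−vt)/(2√(Dt)) = (54 − 53.3)/2.892 = 0.2420; ½·erfc(0.2420) = 0.3661.
C = 8.1 × 0.3661 = 2.97 mg/L.

2.97 mg/L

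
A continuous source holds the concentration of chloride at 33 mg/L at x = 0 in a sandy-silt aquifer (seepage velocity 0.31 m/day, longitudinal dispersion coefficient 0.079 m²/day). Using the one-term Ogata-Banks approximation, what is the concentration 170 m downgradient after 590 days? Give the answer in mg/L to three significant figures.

For a continuous step input, C/C₀ ≈ ½·erfc((x−vt)/(2√(Dt))).
vt = 0.31 × 590 = 182.9 m and 2√(Dt) = 2√(0.079 × 590) = 13.65 m.
Argument (x−vt)/(2√(Dt)) = (170 − 182.9)/13.65 = -0.9451; ½·erfc(-0.9451) = 0.9093.
C = 33 × 0.9093 = 30.0 mg/L.

30.0 mg/L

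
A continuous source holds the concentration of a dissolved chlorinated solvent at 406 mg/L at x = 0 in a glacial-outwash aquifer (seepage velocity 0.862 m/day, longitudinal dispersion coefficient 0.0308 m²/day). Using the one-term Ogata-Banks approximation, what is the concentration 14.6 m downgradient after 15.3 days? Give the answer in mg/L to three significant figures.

29.6 mg/L

For a continuous step input, C/C₀ ≈ ½·erfc((x−vt)/(2√(Dt))).
vt = 0.862 × 15.3 = 13.1886 m and 2√(Dt) = 2√(0.0308 × 15.3) = 1.373 m.
Argument (x−vt)/(2√(Dt)) = (14.6 − 13.1886)/1.373 = 1.028; ½·erfc(1.028) = 0.07300.
C = 406 × 0.07300 = 29.6 mg/L.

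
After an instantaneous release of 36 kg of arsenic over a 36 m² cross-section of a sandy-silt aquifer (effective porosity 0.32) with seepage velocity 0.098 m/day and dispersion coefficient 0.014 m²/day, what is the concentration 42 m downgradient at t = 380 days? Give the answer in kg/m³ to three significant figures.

For an instantaneous plane source, C(x,t) = M/(n_e·A·√(4πDt)) · exp(−(x−vt)²/(4Dt)), with n_e·A the pore (flow) area.
Plume center vt = 0.098 × 380 = 37.24 m, so the well at 42 m is 4.76 m downgradient of the peak.
√(4πDt) = 8.176 m, giving peak height M/(n_e·A·√(4πDt)) = 36/(0.32 × 36 × 8.176) = 0.3822 kg/m³.
(x−vt)²/(4Dt) = (4.76)²/(4 × 0.014 × 380) = 1.065; exp(−1.065) = 0.3447.
C = 0.3822 × 0.3447 = 0.132 kg/m³.

0.132 kg/m³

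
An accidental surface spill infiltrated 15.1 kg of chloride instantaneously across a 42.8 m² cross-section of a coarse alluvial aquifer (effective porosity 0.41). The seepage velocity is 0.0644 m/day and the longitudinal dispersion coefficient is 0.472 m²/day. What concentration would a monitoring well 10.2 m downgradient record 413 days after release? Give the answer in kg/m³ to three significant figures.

For an instantaneous plane source, C(x,t) = M/(n_e·A·√(4πDt)) · exp(−(x−vt)²/(4Dt)), with n_e·A the pore (flow) area.
Plume center vt = 0.0644 × 413 = 26.5972 m, so the well at 10.2 m is 16.3972 m upgradient of the peak.
√(4πDt) = 49.49 m, giving peak height M/(n_e·A·√(4πDt)) = 15.1/(0.41 × 42.8 × 49.49) = 0.01739 kg/m³.
(x−vt)²/(4Dt) = (-16.3972)²/(4 × 0.472 × 413) = 0.3448; exp(−0.3448) = 0.7084.
C = 0.01739 × 0.7084 = 0.0123 kg/m³.

0.0123 kg/m³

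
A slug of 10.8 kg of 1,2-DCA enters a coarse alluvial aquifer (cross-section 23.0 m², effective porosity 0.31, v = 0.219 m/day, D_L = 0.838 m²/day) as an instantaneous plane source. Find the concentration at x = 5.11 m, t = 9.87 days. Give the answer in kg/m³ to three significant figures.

0.114 kg/m³

For an instantaneous plane source, C(x,t) = M/(n_e·A·√(4πDt)) · exp(−(x−vt)²/(4Dt)), with n_e·A the pore (flow) area.
Plume center vt = 0.219 × 9.87 = 2.16153 m, so the well at 5.11 m is 2.94847 m downgradient of the peak.
√(4πDt) = 10.19 m, giving peak height M/(n_e·A·√(4πDt)) = 10.8/(0.31 × 23.0 × 10.19) = 0.1486 kg/m³.
(x−vt)²/(4Dt) = (2.94847)²/(4 × 0.838 × 9.87) = 0.2628; exp(−0.2628) = 0.7689.
C = 0.1486 × 0.7689 = 0.114 kg/m³.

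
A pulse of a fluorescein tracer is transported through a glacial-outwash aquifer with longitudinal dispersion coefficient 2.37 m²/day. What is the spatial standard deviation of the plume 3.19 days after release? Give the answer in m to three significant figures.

Dispersive spreading gives a Gaussian with σ² = 2Dt; advection only shifts the center.
σ = √(2 × 2.37 × 3.19) = 3.89 m.

3.89 m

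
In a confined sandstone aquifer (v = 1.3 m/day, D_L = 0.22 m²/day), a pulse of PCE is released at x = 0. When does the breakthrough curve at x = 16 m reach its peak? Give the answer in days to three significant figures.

12.2 days

For the 1D instantaneous-source solution, setting ∂C/∂t = 0 at fixed x gives v²t² + 2Dt − x² = 0, so t = (√(D² + v²x²) − D)/v².
√(D² + v²x²) = √(0.22² + 1.3² × 16²) = 20.80; v² = 1.69.
t = (20.80 − 0.22)/1.69 = 12.2 days (vs. the pure-advection estimate x/v = 12.3 d).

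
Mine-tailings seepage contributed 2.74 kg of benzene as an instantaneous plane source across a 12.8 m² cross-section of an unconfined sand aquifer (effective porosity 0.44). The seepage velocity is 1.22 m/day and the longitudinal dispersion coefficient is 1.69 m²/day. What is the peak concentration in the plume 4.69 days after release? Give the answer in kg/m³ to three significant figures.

0.0487 kg/m³

The peak of an instantaneous 1D plume sits at x = vt; there the Gaussian factor is 1 and C_max = M/(n_e·A·√(4πDt)), where n_e·A is the pore area the mass is dissolved in.
√(4πDt) = √(4π × 1.69 × 4.69) = 9.980 m, so C_max = 2.74/(0.44 × 12.8 × 9.980) = 0.0487 kg/m³.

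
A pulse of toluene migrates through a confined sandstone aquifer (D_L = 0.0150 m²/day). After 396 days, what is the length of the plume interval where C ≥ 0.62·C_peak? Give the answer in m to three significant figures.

6.74 m

The plume is Gaussian with σ = √(2Dt) = √(2 × 0.0150 × 396) = 3.447 m.
C/C_peak = exp(−Δx²/(2σ²)) = 0.62 ⇒ Δx = σ·√(−2 ln 0.62) = 3.447 × 0.9778 = 3.370 m.
Width = 2Δx = 6.74 m.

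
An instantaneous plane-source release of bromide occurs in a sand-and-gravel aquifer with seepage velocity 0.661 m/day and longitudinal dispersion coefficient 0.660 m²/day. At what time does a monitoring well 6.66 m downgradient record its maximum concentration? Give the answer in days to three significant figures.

8.68 days

For the 1D instantaneous-source solution, setting ∂C/∂t = 0 at fixed x gives v²t² + 2Dt − x² = 0, so t = (√(D² + v²x²) − D)/v².
√(D² + v²x²) = √(0.660² + 0.661² × 6.66²) = 4.451; v² = 0.436921.
t = (4.451 − 0.660)/0.436921 = 8.68 days (vs. the pure-advection estimate x/v = 10.1 d).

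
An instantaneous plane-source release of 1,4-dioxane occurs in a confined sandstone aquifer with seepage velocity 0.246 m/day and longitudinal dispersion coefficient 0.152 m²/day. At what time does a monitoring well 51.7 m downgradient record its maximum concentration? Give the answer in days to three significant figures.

For the 1D instantaneous-source solution, setting ∂C/∂t = 0 at fixed x gives v²t² + 2Dt − x² = 0, so t = (√(D² + v²x²) − D)/v².
√(D² + v²x²) = √(0.152² + 0.246² × 51.7²) = 12.72; v² = 0.060516.
t = (12.72 − 0.152)/0.060516 = 208 days (vs. the pure-advection estimate x/v = 210 d).

208 days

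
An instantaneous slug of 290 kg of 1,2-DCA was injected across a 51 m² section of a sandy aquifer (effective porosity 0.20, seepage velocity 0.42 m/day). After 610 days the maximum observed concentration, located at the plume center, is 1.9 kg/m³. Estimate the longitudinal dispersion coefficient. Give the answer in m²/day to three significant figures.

0.0292 m²/day

At the plume center C_max = M/(n_e·A·√(4πDt)), so D = M²/(4πt·(n_e·A·C_max)²).
n_e·A·C_max = 0.20 × 51 × 1.9 = 19.38 kg/m.
D = 290²/(4π × 610 × 19.38²) = 0.0292 m²/day.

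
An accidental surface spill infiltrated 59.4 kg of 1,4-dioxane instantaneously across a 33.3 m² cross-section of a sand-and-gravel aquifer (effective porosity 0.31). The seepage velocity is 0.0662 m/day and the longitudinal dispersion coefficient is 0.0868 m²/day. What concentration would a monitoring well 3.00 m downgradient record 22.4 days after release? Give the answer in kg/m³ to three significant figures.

0.866 kg/m³

For an instantaneous plane source, C(x,t) = M/(n_e·A·√(4πDt)) · exp(−(x−vt)²/(4Dt)), with n_e·A the pore (flow) area.
Plume center vt = 0.0662 × 22.4 = 1.48288 m, so the well at 3.00 m is 1.51712 m downgradient of the peak.
√(4πDt) = 4.943 m, giving peak height M/(n_e·A·√(4πDt)) = 59.4/(0.31 × 33.3 × 4.943) = 1.164 kg/m³.
(x−vt)²/(4Dt) = (1.51712)²/(4 × 0.0868 × 22.4) = 0.2959; exp(−0.2959) = 0.7439.
C = 1.164 × 0.7439 = 0.866 kg/m³.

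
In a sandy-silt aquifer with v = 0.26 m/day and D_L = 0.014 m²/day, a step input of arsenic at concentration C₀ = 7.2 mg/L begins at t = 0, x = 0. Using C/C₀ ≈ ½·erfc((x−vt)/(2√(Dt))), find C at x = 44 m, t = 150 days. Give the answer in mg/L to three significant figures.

For a continuous step input, C/C₀ ≈ ½·erfc((x−vt)/(2√(Dt))).
vt = 0.26 × 150 = 39 m and 2√(Dt) = 2√(0.014 × 150) = 2.898 m.
Argument (x−vt)/(2√(Dt)) = (44 − 39)/2.898 = 1.725; ½·erfc(1.725) = 0.007353.
C = 7.2 × 0.007353 = 0.0529 mg/L.

0.0529 mg/L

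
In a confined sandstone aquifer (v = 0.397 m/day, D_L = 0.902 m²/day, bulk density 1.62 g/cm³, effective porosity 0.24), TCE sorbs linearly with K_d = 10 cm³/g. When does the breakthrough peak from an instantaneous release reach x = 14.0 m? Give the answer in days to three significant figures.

2060 days

Retardation factor R = 1 + ρ_b·K_d/n = 1 + 1.62 × 10/0.24 = 68.50.
Sorption retards both mechanisms: v_R = v/R = 0.005796 m/day, D_R = D/R = 0.01317 m²/day.
Peak time from v_R²t² + 2D_R t − x² = 0: t = (√(D_R² + v_R²x²) − D_R)/v_R².
√(D_R² + v_R²x²) = √(0.01317² + 0.005796² × 14.0²) = 0.08221; v_R² = 3.359e-05.
t = (0.08221 − 0.01317)/3.359e-05 = 2060 days.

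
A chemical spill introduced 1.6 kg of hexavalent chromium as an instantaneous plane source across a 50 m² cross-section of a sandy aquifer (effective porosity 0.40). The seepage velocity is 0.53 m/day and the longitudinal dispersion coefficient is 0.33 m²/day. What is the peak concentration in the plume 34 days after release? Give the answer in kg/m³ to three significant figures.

The peak of an instantaneous 1D plume sits at x = vt; there the Gaussian factor is 1 and C_max = M/(n_e·A·√(4πDt)), where n_e·A is the pore area the mass is dissolved in.
√(4πDt) = √(4π × 0.33 × 34) = 11.87 m, so C_max = 1.6/(0.40 × 50 × 11.87) = 0.00674 kg/m³.

0.00674 kg/m³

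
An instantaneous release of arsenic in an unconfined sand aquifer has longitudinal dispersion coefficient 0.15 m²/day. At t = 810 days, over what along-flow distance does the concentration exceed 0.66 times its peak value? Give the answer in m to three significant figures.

28.4 m

The plume is Gaussian with σ = √(2Dt) = √(2 × 0.15 × 810) = 15.59 m.
C/C_peak = exp(−Δx²/(2σ²)) = 0.66 ⇒ Δx = σ·√(−2 ln 0.66) = 15.59 × 0.9116 = 14.21 m.
Width = 2Δx = 28.4 m.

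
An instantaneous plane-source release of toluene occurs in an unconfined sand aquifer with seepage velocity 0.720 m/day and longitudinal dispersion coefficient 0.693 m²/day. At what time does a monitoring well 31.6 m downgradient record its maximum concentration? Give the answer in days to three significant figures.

For the 1D instantaneous-source solution, setting ∂C/∂t = 0 at fixed x gives v²t² + 2Dt − x² = 0, so t = (√(D² + v²x²) − D)/v².
√(D² + v²x²) = √(0.693² + 0.720² × 31.6²) = 22.76; v² = 0.5184.
t = (22.76 − 0.693)/0.5184 = 42.6 days (vs. the pure-advection estimate x/v = 43.9 d).

42.6 days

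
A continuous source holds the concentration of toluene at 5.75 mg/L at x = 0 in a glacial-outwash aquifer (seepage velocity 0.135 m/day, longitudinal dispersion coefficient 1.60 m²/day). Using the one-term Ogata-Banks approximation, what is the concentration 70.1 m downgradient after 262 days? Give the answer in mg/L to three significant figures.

For a continuous step input, C/C₀ ≈ ½·erfc((x−vt)/(2√(Dt))).
vt = 0.135 × 262 = 35.37 m and 2√(Dt) = 2√(1.60 × 262) = 40.95 m.
Argument (x−vt)/(2√(Dt)) = (70.1 − 35.37)/40.95 = 0.8481; ½·erfc(0.8481) = 0.1152.
C = 5.75 × 0.1152 = 0.662 mg/L.

0.662 mg/L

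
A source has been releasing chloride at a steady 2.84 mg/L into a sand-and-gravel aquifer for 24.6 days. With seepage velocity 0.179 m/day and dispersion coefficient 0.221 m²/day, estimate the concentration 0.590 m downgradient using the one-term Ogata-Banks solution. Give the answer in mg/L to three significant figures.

For a continuous step input, C/C₀ ≈ ½·erfc((x−vt)/(2√(Dt))).
vt = 0.179 × 24.6 = 4.4034 m and 2√(Dt) = 2√(0.221 × 24.6) = 4.663 m.
Argument (x−vt)/(2√(Dt)) = (0.590 − 4.4034)/4.663 = -0.8178; ½·erfc(-0.8178) = 0.8763.
C = 2.84 × 0.8763 = 2.49 mg/L.

2.49 mg/L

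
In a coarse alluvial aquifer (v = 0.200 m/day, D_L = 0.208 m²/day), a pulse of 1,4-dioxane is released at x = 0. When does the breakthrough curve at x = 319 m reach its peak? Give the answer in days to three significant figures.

For the 1D instantaneous-source solution, setting ∂C/∂t = 0 at fixed x gives v²t² + 2Dt − x² = 0, so t = (√(D² + v²x²) − D)/v².
√(D² + v²x²) = √(0.208² + 0.200² × 319²) = 63.80; v² = 0.04.
t = (63.80 − 0.208)/0.04 = 1590 days (vs. the pure-advection estimate x/v = 1600 d).

1590 days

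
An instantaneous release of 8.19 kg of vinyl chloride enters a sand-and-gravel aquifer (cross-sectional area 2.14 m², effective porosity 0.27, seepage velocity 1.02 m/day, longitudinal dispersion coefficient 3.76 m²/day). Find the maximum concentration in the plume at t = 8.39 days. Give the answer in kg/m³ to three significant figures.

The peak of an instantaneous 1D plume sits at x = vt; there the Gaussian factor is 1 and C_max = M/(n_e·A·√(4πDt)), where n_e·A is the pore area the mass is dissolved in.
√(4πDt) = √(4π × 3.76 × 8.39) = 19.91 m, so C_max = 8.19/(0.27 × 2.14 × 19.91) = 0.712 kg/m³.

0.712 kg/m³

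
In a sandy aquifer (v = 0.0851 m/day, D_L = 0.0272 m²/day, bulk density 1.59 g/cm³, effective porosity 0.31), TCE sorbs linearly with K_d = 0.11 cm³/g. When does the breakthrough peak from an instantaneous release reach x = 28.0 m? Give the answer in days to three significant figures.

509 days

Retardation factor R = 1 + ρ_b·K_d/n = 1 + 1.59 × 0.11/0.31 = 1.564.
Sorption retards both mechanisms: v_R = v/R = 0.05441 m/day, D_R = D/R = 0.01739 m²/day.
Peak time from v_R²t² + 2D_R t − x² = 0: t = (√(D_R² + v_R²x²) − D_R)/v_R².
√(D_R² + v_R²x²) = √(0.01739² + 0.05441² × 28.0²) = 1.524; v_R² = 0.002960.
t = (1.524 − 0.01739)/0.002960 = 509 days.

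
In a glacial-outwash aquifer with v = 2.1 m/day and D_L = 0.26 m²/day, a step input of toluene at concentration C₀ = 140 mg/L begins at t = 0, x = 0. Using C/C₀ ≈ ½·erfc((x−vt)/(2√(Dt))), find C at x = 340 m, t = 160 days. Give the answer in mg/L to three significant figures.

46.3 mg/L

For a continuous step input, C/C₀ ≈ ½·erfc((x−vt)/(2√(Dt))).
vt = 2.1 × 160 = 336 m and 2√(Dt) = 2√(0.26 × 160) = 12.90 m.
Argument (x−vt)/(2√(Dt)) = (340 − 336)/12.90 = 0.3101; ½·erfc(0.3101) = 0.3305.
C = 140 × 0.3305 = 46.3 mg/L.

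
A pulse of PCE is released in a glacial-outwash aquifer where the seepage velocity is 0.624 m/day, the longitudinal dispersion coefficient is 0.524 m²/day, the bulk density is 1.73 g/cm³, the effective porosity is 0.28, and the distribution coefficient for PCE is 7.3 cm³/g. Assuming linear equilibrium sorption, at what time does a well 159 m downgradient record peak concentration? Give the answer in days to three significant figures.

11700 days

Retardation factor R = 1 + ρ_b·K_d/n = 1 + 1.73 × 7.3/0.28 = 46.10.
Sorption retards both mechanisms: v_R = v/R = 0.01354 m/day, D_R = D/R = 0.01137 m²/day.
Peak time from v_R²t² + 2D_R t − x² = 0: t = (√(D_R² + v_R²x²) − D_R)/v_R².
√(D_R² + v_R²x²) = √(0.01137² + 0.01354² × 159²) = 2.153; v_R² = 0.0001833.
t = (2.153 − 0.01137)/0.0001833 = 11700 days.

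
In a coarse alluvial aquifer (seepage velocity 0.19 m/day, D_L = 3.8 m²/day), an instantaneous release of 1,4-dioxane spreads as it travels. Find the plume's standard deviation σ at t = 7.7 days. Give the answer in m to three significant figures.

7.65 m

Dispersive spreading gives a Gaussian with σ² = 2Dt; advection only shifts the center.
σ = √(2 × 3.8 × 7.7) = 7.65 m.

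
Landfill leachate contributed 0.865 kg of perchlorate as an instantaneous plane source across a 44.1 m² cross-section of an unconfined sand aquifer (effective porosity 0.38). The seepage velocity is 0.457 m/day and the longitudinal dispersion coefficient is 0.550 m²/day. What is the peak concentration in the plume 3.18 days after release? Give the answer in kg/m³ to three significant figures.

The peak of an instantaneous 1D plume sits at x = vt; there the Gaussian factor is 1 and C_max = M/(n_e·A·√(4πDt)), where n_e·A is the pore area the mass is dissolved in.
√(4πDt) = √(4π × 0.550 × 3.18) = 4.688 m, so C_max = 0.865/(0.38 × 44.1 × 4.688) = 0.0110 kg/m³.

0.0110 kg/m³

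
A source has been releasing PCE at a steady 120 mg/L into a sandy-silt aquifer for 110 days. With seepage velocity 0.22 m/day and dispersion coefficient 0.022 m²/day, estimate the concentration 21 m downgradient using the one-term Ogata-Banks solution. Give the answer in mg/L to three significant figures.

111 mg/L

For a continuous step input, C/C₀ ≈ ½·erfc((x−vt)/(2√(Dt))).
vt = 0.22 × 110 = 24.2 m and 2√(Dt) = 2√(0.022 × 110) = 3.111 m.
Argument (x−vt)/(2√(Dt)) = (21 − 24.2)/3.111 = -1.029; ½·erfc(-1.029) = 0.9272.
C = 120 × 0.9272 = 111 mg/L.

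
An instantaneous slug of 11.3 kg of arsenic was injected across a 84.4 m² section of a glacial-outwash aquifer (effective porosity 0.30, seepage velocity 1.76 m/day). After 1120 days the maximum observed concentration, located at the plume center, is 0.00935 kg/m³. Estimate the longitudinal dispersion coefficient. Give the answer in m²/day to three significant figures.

0.162 m²/day

At the plume center C_max = M/(n_e·A·√(4πDt)), so D = M²/(4πt·(n_e·A·C_max)²).
n_e·A·C_max = 0.30 × 84.4 × 0.00935 = 0.2367 kg/m.
D = 11.3²/(4π × 1120 × 0.2367²) = 0.162 m²/day.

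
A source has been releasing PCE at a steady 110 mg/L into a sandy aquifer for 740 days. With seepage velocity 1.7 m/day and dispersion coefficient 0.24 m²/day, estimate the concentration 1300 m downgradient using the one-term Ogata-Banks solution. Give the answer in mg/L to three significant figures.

1.42 mg/L

For a continuous step input, C/C₀ ≈ ½·erfc((x−vt)/(2√(Dt))).
vt = 1.7 × 740 = 1258 m and 2√(Dt) = 2√(0.24 × 740) = 26.65 m.
Argument (x−vt)/(2√(Dt)) = (1300 − 1258)/26.65 = 1.576; ½·erfc(1.576) = 0.01291.
C = 110 × 0.01291 = 1.42 mg/L.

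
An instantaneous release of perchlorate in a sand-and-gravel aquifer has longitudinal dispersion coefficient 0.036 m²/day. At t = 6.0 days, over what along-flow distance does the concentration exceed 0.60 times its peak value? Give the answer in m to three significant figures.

The plume is Gaussian with σ = √(2Dt) = √(2 × 0.036 × 6.0) = 0.6573 m.
C/C_peak = exp(−Δx²/(2σ²)) = 0.60 ⇒ Δx = σ·√(−2 ln 0.60) = 0.6573 × 1.011 = 0.6645 m.
Width = 2Δx = 1.33 m.

1.33 m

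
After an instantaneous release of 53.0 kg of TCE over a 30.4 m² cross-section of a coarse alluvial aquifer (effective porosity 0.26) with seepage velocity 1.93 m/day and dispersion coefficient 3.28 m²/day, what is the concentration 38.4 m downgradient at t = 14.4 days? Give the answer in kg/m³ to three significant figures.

0.152 kg/m³

For an instantaneous plane source, C(x,t) = M/(n_e·A·√(4πDt)) · exp(−(x−vt)²/(4Dt)), with n_e·A the pore (flow) area.
Plume center vt = 1.93 × 14.4 = 27.792 m, so the well at 38.4 m is 10.608 m downgradient of the peak.
√(4πDt) = 24.36 m, giving peak height M/(n_e·A·√(4πDt)) = 53.0/(0.26 × 30.4 × 24.36) = 0.2753 kg/m³.
(x−vt)²/(4Dt) = (10.608)²/(4 × 3.28 × 14.4) = 0.5956; exp(−0.5956) = 0.5512.
C = 0.2753 × 0.5512 = 0.152 kg/m³.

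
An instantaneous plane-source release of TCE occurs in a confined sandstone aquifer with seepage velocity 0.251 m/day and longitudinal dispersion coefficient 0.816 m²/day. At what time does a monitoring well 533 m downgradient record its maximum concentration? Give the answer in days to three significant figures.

For the 1D instantaneous-source solution, setting ∂C/∂t = 0 at fixed x gives v²t² + 2Dt − x² = 0, so t = (√(D² + v²x²) − D)/v².
√(D² + v²x²) = √(0.816² + 0.251² × 533²) = 133.8; v² = 0.063001.
t = (133.8 − 0.816)/0.063001 = 2110 days (vs. the pure-advection estimate x/v = 2120 d).

2110 days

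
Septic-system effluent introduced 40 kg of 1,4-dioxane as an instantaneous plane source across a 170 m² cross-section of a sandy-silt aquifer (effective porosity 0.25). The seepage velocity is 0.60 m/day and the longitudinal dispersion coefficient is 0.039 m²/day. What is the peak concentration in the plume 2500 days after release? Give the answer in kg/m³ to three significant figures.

0.0269 kg/m³

The peak of an instantaneous 1D plume sits at x = vt; there the Gaussian factor is 1 and C_max = M/(n_e·A·√(4πDt)), where n_e·A is the pore area the mass is dissolved in.
√(4πDt) = √(4π × 0.039 × 2500) = 35.00 m, so C_max = 40/(0.25 × 170 × 35.00) = 0.0269 kg/m³.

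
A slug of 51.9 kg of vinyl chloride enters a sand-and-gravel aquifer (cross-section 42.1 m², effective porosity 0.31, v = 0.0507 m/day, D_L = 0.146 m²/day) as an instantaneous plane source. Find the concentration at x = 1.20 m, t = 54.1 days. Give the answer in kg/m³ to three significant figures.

For an instantaneous plane source, C(x,t) = M/(n_e·A·√(4πDt)) · exp(−(x−vt)²/(4Dt)), with n_e·A the pore (flow) area.
Plume center vt = 0.0507 × 54.1 = 2.74287 m, so the well at 1.20 m is 1.54287 m upgradient of the peak.
√(4πDt) = 9.963 m, giving peak height M/(n_e·A·√(4πDt)) = 51.9/(0.31 × 42.1 × 9.963) = 0.3991 kg/m³.
(x−vt)²/(4Dt) = (-1.54287)²/(4 × 0.146 × 54.1) = 0.07534; exp(−0.07534) = 0.9274.
C = 0.3991 × 0.9274 = 0.370 kg/m³.

0.370 kg/m³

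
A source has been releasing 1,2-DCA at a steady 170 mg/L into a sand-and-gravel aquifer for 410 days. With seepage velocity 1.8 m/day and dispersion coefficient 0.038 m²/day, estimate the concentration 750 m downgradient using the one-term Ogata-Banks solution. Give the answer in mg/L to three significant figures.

For a continuous step input, C/C₀ ≈ ½·erfc((x−vt)/(2√(Dt))).
vt = 1.8 × 410 = 738 m and 2√(Dt) = 2√(0.038 × 410) = 7.894 m.
Argument (x−vt)/(2√(Dt)) = (750 − 738)/7.894 = 1.520; ½·erfc(1.520) = 0.01579.
C = 170 × 0.01579 = 2.68 mg/L.

2.68 mg/L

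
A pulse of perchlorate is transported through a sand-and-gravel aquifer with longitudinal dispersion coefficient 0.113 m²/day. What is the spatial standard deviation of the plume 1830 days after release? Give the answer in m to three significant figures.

Dispersive spreading gives a Gaussian with σ² = 2Dt; advection only shifts the center.
σ = √(2 × 0.113 × 1830) = 20.3 m.

20.3 m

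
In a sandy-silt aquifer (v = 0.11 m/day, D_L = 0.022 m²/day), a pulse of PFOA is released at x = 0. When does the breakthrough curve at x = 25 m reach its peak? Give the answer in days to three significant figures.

225 days

For the 1D instantaneous-source solution, setting ∂C/∂t = 0 at fixed x gives v²t² + 2Dt − x² = 0, so t = (√(D² + v²x²) − D)/v².
√(D² + v²x²) = √(0.022² + 0.11² × 25²) = 2.750; v² = 0.0121.
t = (2.750 − 0.022)/0.0121 = 225 days (vs. the pure-advection estimate x/v = 227 d).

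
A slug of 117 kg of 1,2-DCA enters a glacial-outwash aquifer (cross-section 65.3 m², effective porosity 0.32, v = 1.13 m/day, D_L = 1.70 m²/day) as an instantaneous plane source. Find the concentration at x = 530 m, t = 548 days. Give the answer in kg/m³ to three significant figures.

0.00611 kg/m³

For an instantaneous plane source, C(x,t) = M/(n_e·A·√(4πDt)) · exp(−(x−vt)²/(4Dt)), with n_e·A the pore (flow) area.
Plume center vt = 1.13 × 548 = 619.24 m, so the well at 530 m is 89.24 m upgradient of the peak.
√(4πDt) = 108.2 m, giving peak height M/(n_e·A·√(4πDt)) = 117/(0.32 × 65.3 × 108.2) = 0.05175 kg/m³.
(x−vt)²/(4Dt) = (-89.24)²/(4 × 1.70 × 548) = 2.137; exp(−2.137) = 0.1180.
C = 0.05175 × 0.1180 = 0.00611 kg/m³.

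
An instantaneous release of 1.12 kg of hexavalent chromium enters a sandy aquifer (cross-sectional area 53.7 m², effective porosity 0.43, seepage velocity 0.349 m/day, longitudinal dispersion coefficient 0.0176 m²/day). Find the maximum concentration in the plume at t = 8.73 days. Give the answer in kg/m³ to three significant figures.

0.0349 kg/m³

The peak of an instantaneous 1D plume sits at x = vt; there the Gaussian factor is 1 and C_max = M/(n_e·A·√(4πDt)), where n_e·A is the pore area the mass is dissolved in.
√(4πDt) = √(4π × 0.0176 × 8.73) = 1.390 m, so C_max = 1.12/(0.43 × 53.7 × 1.390) = 0.0349 kg/m³.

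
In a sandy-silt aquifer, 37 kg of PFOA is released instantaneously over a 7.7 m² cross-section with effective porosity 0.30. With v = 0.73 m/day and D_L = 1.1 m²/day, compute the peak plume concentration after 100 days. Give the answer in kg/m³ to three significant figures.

0.431 kg/m³

The peak of an instantaneous 1D plume sits at x = vt; there the Gaussian factor is 1 and C_max = M/(n_e·A·√(4πDt)), where n_e·A is the pore area the mass is dissolved in.
√(4πDt) = √(4π × 1.1 × 100) = 37.18 m, so C_max = 37/(0.30 × 7.7 × 37.18) = 0.431 kg/m³.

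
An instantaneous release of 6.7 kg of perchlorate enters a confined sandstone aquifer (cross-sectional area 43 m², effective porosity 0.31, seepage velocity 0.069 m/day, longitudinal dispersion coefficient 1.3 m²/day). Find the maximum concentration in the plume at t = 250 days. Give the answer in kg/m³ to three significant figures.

The peak of an instantaneous 1D plume sits at x = vt; there the Gaussian factor is 1 and C_max = M/(n_e·A·√(4πDt)), where n_e·A is the pore area the mass is dissolved in.
√(4πDt) = √(4π × 1.3 × 250) = 63.91 m, so C_max = 6.7/(0.31 × 43 × 63.91) = 0.00786 kg/m³.

0.00786 kg/m³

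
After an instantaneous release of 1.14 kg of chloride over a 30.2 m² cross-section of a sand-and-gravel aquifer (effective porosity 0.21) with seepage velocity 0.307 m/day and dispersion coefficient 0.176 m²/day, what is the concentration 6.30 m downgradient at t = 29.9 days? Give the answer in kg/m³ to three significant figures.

For an instantaneous plane source, C(x,t) = M/(n_e·A·√(4πDt)) · exp(−(x−vt)²/(4Dt)), with n_e·A the pore (flow) area.
Plume center vt = 0.307 × 29.9 = 9.1793 m, so the well at 6.30 m is 2.8793 m upgradient of the peak.
√(4πDt) = 8.132 m, giving peak height M/(n_e·A·√(4πDt)) = 1.14/(0.21 × 30.2 × 8.132) = 0.02210 kg/m³.
(x−vt)²/(4Dt) = (-2.8793)²/(4 × 0.176 × 29.9) = 0.3938; exp(−0.3938) = 0.6745.
C = 0.02210 × 0.6745 = 0.0149 kg/m³.

0.0149 kg/m³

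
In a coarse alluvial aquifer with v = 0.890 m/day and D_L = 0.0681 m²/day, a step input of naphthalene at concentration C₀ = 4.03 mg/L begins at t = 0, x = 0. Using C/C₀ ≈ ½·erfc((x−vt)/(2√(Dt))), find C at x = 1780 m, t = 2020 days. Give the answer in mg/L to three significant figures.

For a continuous step input, C/C₀ ≈ ½·erfc((x−vt)/(2√(Dt))).
vt = 0.890 × 2020 = 1797.8 m and 2√(Dt) = 2√(0.0681 × 2020) = 23.46 m.
Argument (x−vt)/(2√(Dt)) = (1780 − 1797.8)/23.46 = -0.7587; ½·erfc(-0.7587) = 0.8584.
C = 4.03 × 0.8584 = 3.46 mg/L.

3.46 mg/L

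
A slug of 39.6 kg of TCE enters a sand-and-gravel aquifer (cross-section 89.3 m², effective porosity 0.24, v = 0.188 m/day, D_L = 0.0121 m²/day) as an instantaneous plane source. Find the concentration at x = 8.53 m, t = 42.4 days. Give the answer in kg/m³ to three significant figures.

For an instantaneous plane source, C(x,t) = M/(n_e·A·√(4πDt)) · exp(−(x−vt)²/(4Dt)), with n_e·A the pore (flow) area.
Plume center vt = 0.188 × 42.4 = 7.9712 m, so the well at 8.53 m is 0.5588 m downgradient of the peak.
√(4πDt) = 2.539 m, giving peak height M/(n_e·A·√(4πDt)) = 39.6/(0.24 × 89.3 × 2.539) = 0.7277 kg/m³.
(x−vt)²/(4Dt) = (0.5588)²/(4 × 0.0121 × 42.4) = 0.1522; exp(−0.1522) = 0.8588.
C = 0.7277 × 0.8588 = 0.625 kg/m³.

0.625 kg/m³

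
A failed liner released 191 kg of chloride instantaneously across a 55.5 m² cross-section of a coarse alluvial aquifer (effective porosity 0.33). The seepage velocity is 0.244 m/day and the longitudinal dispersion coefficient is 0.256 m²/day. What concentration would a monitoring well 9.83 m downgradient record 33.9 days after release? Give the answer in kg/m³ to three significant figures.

0.931 kg/m³

For an instantaneous plane source, C(x,t) = M/(n_e·A·√(4πDt)) · exp(−(x−vt)²/(4Dt)), with n_e·A the pore (flow) area.
Plume center vt = 0.244 × 33.9 = 8.2716 m, so the well at 9.83 m is 1.5584 m downgradient of the peak.
√(4πDt) = 10.44 m, giving peak height M/(n_e·A·√(4πDt)) = 191/(0.33 × 55.5 × 10.44) = 0.9989 kg/m³.
(x−vt)²/(4Dt) = (1.5584)²/(4 × 0.256 × 33.9) = 0.06996; exp(−0.06996) = 0.9324.
C = 0.9989 × 0.9324 = 0.931 kg/m³.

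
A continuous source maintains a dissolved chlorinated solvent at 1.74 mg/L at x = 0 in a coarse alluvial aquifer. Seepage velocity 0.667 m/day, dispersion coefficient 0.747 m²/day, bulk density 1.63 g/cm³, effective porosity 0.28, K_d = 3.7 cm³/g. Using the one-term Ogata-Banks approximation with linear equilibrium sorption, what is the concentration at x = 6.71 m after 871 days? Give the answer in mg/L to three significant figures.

Retardation factor R = 1 + ρ_b·K_d/n = 1 + 1.63 × 3.7/0.28 = 22.54.
Sorption retards both mechanisms: v_R = v/R = 0.02959 m/day, D_R = D/R = 0.03314 m²/day.
v_R·t = 0.02959 × 871 = 25.77289 m; 2√(D_R t) = 10.75 m; argument = (6.71 − 25.77289)/10.75 = -1.773.
C = C₀ × ½·erfc(-1.773) = 1.74 × 0.9939 = 1.73 mg/L.

1.73 mg/L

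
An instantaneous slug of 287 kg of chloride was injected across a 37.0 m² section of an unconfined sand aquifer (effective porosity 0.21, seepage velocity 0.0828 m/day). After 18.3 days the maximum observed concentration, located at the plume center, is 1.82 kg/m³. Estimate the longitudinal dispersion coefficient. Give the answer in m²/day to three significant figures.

1.79 m²/day

At the plume center C_max = M/(n_e·A·√(4πDt)), so D = M²/(4πt·(n_e·A·C_max)²).
n_e·A·C_max = 0.21 × 37.0 × 1.82 = 14.14 kg/m.
D = 287²/(4π × 18.3 × 14.14²) = 1.79 m²/day.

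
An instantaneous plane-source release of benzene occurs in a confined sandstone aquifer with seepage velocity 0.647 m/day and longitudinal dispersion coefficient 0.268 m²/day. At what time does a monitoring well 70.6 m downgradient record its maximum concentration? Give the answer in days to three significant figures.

108 days

For the 1D instantaneous-source solution, setting ∂C/∂t = 0 at fixed x gives v²t² + 2Dt − x² = 0, so t = (√(D² + v²x²) − D)/v².
√(D² + v²x²) = √(0.268² + 0.647² × 70.6²) = 45.68; v² = 0.418609.
t = (45.68 − 0.268)/0.418609 = 108 days (vs. the pure-advection estimate x/v = 109 d).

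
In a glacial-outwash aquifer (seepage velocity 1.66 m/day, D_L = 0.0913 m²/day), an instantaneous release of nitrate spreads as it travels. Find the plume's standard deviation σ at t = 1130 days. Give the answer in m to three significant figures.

Dispersive spreading gives a Gaussian with σ² = 2Dt; advection only shifts the center.
σ = √(2 × 0.0913 × 1130) = 14.4 m.

14.4 m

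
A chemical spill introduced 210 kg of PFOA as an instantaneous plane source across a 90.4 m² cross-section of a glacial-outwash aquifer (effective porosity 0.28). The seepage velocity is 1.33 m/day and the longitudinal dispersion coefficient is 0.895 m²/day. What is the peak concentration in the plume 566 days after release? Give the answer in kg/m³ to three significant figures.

The peak of an instantaneous 1D plume sits at x = vt; there the Gaussian factor is 1 and C_max = M/(n_e·A·√(4πDt)), where n_e·A is the pore area the mass is dissolved in.
√(4πDt) = √(4π × 0.895 × 566) = 79.79 m, so C_max = 210/(0.28 × 90.4 × 79.79) = 0.104 kg/m³.

0.104 kg/m³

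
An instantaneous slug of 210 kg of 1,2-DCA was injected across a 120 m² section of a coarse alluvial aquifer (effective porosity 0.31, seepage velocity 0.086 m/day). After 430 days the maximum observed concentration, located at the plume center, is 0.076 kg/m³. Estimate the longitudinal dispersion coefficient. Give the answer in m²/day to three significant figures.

At the plume center C_max = M/(n_e·A·√(4πDt)), so D = M²/(4πt·(n_e·A·C_max)²).
n_e·A·C_max = 0.31 × 120 × 0.076 = 2.827 kg/m.
D = 210²/(4π × 430 × 2.827²) = 1.02 m²/day.

1.02 m²/day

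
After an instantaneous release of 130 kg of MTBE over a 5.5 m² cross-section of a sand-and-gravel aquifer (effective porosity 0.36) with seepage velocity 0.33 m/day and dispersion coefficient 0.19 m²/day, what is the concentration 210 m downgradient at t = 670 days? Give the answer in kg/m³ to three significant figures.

For an instantaneous plane source, C(x,t) = M/(n_e·A·√(4πDt)) · exp(−(x−vt)²/(4Dt)), with n_e·A the pore (flow) area.
Plume center vt = 0.33 × 670 = 221.1 m, so the well at 210 m is 11.1 m upgradient of the peak.
√(4πDt) = 40.00 m, giving peak height M/(n_e·A·√(4πDt)) = 130/(0.36 × 5.5 × 40.00) = 1.641 kg/m³.
(x−vt)²/(4Dt) = (-11.1)²/(4 × 0.19 × 670) = 0.2420; exp(−0.2420) = 0.7851.
C = 1.641 × 0.7851 = 1.29 kg/m³.

1.29 kg/m³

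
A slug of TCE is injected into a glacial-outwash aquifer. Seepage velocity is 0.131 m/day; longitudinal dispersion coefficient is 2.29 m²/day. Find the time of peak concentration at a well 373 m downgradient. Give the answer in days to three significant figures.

2720 days

For the 1D instantaneous-source solution, setting ∂C/∂t = 0 at fixed x gives v²t² + 2Dt − x² = 0, so t = (√(D² + v²x²) − D)/v².
√(D² + v²x²) = √(2.29² + 0.131² × 373²) = 48.92; v² = 0.017161.
t = (48.92 − 2.29)/0.017161 = 2720 days (vs. the pure-advection estimate x/v = 2850 d).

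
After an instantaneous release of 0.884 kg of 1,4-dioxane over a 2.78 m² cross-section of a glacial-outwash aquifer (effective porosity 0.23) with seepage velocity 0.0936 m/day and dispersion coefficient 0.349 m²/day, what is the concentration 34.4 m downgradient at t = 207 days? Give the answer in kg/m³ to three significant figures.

For an instantaneous plane source, C(x,t) = M/(n_e·A·√(4πDt)) · exp(−(x−vt)²/(4Dt)), with n_e·A the pore (flow) area.
Plume center vt = 0.0936 × 207 = 19.3752 m, so the well at 34.4 m is 15.0248 m downgradient of the peak.
√(4πDt) = 30.13 m, giving peak height M/(n_e·A·√(4πDt)) = 0.884/(0.23 × 2.78 × 30.13) = 0.04589 kg/m³.
(x−vt)²/(4Dt) = (15.0248)²/(4 × 0.349 × 207) = 0.7812; exp(−0.7812) = 0.4579.
C = 0.04589 × 0.4579 = 0.0210 kg/m³.

0.0210 kg/m³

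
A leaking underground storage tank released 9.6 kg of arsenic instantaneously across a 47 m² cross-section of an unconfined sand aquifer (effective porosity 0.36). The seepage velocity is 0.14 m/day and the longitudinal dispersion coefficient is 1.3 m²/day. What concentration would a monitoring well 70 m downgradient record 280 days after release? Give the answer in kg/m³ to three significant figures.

For an instantaneous plane source, C(x,t) = M/(n_e·A·√(4πDt)) · exp(−(x−vt)²/(4Dt)), with n_e·A the pore (flow) area.
Plume center vt = 0.14 × 280 = 39.2 m, so the well at 70 m is 30.8 m downgradient of the peak.
√(4πDt) = 67.63 m, giving peak height M/(n_e·A·√(4πDt)) = 9.6/(0.36 × 47 × 67.63) = 0.008389 kg/m³.
(x−vt)²/(4Dt) = (30.8)²/(4 × 1.3 × 280) = 0.6515; exp(−0.6515) = 0.5213.
C = 0.008389 × 0.5213 = 0.00437 kg/m³.

0.00437 kg/m³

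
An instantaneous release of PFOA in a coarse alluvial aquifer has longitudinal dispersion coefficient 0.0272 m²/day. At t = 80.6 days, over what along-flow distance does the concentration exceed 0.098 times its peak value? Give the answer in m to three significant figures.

The plume is Gaussian with σ = √(2Dt) = √(2 × 0.0272 × 80.6) = 2.094 m.
C/C_peak = exp(−Δx²/(2σ²)) = 0.098 ⇒ Δx = σ·√(−2 ln 0.098) = 2.094 × 2.155 = 4.513 m.
Width = 2Δx = 9.03 m.

9.03 m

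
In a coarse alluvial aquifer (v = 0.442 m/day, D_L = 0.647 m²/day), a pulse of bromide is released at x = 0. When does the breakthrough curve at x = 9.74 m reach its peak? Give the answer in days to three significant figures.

19.0 days

For the 1D instantaneous-source solution, setting ∂C/∂t = 0 at fixed x gives v²t² + 2Dt − x² = 0, so t = (√(D² + v²x²) − D)/v².
√(D² + v²x²) = √(0.647² + 0.442² × 9.74²) = 4.353; v² = 0.195364.
t = (4.353 − 0.647)/0.195364 = 19.0 days (vs. the pure-advection estimate x/v = 22.0 d).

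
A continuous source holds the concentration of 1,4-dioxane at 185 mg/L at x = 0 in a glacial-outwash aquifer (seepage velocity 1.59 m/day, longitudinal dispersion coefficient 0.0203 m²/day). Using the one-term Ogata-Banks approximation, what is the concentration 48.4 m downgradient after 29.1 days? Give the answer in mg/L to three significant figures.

For a continuous step input, C/C₀ ≈ ½·erfc((x−vt)/(2√(Dt))).
vt = 1.59 × 29.1 = 46.269 m and 2√(Dt) = 2√(0.0203 × 29.1) = 1.537 m.
Argument (x−vt)/(2√(Dt)) = (48.4 − 46.269)/1.537 = 1.386; ½·erfc(1.386) = 0.02499.
C = 185 × 0.02499 = 4.62 mg/L.

4.62 mg/L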